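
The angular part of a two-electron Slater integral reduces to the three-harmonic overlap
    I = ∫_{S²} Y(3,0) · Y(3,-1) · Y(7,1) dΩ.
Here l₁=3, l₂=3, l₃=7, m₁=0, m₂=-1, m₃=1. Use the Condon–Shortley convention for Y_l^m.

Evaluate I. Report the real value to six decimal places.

0.000000

l₃=7 ∉ [0,6] — triangle fails ⇒ I = 0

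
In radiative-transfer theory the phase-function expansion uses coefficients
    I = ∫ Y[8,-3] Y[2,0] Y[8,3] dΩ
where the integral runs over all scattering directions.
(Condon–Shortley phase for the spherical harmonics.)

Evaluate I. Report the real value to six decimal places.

m-sum 0 ✓  L=18 even ✓  6≤8≤10 ✓
Π(2lᵢ+1) = 17×5×17 = 1445
triangle coeff Δ(8,2,8) = 1/348840
Σ_t [0,2]: t=0:+1/116121600 t=1:−1/25401600 t=2:+1/116121600 = -1/45158400
(3j)²=24/1615 [(8 2 8; 0 0 0)], sign=-1
Σ_t [0,2]: t=0:+1/958003200 t=1:−1/87091200 t=2:+1/174182400 = -1/212889600
(3j)²=15/2584 [(8 2 8; -3 0 3)], sign=+1
⇒ 4πI² = 45/361
I = (-1)√(45/361/(4π)) = -0.09959734

-0.099597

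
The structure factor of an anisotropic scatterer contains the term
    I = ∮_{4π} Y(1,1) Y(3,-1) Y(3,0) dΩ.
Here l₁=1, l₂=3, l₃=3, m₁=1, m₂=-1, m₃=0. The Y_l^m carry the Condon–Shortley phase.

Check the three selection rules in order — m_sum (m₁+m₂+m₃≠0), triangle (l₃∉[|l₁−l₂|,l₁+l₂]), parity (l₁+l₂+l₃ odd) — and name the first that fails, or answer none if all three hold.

m₁+m₂+m₃ = 1 − 1 + 0 = 0  ✓
triangle: |1−3|=2 ≤ l₃=3 ≤ 1+3=4  ✓
parity: l₁+l₂+l₃ = 7 is odd  ✗

parity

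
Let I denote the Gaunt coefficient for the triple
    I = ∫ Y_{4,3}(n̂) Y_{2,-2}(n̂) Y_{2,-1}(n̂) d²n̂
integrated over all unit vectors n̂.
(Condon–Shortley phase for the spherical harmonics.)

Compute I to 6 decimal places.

-0.238414

Checks pass: Σm=0; 8 even; l₃=2∈[2,6].
(2·4+1)(2·2+1)(2·2+1) = 225
Δ: 4! 4! 0! / 9! → 1/630
sum: t=2:+1/16 = 1/16
3j²(4 2 2; 0 0 0) = Δ·Π!·Σ² = 2/35  (sign +1)
sum: t=0:+1/144 = 1/144
3j²(4 2 2; 3 -2 -1) = Δ·Π!·Σ² = 1/18  (sign -1)
combine: 4πI² = 225·2/35·1/18 = 5/7
take √, sign -1: I = -0.23841361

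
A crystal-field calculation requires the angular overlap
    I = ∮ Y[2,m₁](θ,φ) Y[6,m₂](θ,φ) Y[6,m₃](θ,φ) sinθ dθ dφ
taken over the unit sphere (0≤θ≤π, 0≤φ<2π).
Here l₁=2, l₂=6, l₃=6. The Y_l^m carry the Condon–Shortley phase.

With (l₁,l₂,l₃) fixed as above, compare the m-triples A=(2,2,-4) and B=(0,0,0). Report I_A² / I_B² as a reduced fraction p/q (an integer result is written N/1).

45/49

Shared (l₁,l₂,l₃)=(2,6,6): N and (l;000)² cancel in I_A²/I_B².
A: Δ = 2!·2!·10!/15! = 1/90090; Racah Σ t=0..0: t=0:+1/322560 = 1/322560; ⇒ 3j(2 6 6; 2 2 -4)² = 18/1001, sgn +1
B: Δ = 2!·2!·10!/15! = 1/90090; Racah Σ t=0..2: t=0:+1/69120 t=1:−1/14400 t=2:+1/69120 = -7/172800; ⇒ 3j(2 6 6; 0 0 0)² = 14/715, sgn -1
I_A²/I_B² = (18/1001)/(14/715) = 45/49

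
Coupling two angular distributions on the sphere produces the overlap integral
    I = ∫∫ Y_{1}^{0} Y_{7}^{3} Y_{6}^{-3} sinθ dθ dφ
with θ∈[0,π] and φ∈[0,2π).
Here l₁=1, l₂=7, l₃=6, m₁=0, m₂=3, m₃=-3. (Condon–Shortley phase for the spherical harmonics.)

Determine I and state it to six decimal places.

-0.221293

Rules hold: Σm=0, L=14 even, 6≤6≤8.
N = 3·15·13 = 585
Δ = 2!·0!·12!/15! = 1/1365
Racah Σ t=1..1: t=1:−1/518400 = -1/518400
⇒ 3j(1 7 6; 0 0 0)² = 7/195, sgn -1
Racah Σ t=1..1: t=1:−1/2177280 = -1/2177280
⇒ 3j(1 7 6; 0 3 -3)² = 8/273, sgn +1
4πI² = N·(3j₀)²·(3jₘ)² = 8/13
I = -1·√(0.615385/4π) = -0.22129336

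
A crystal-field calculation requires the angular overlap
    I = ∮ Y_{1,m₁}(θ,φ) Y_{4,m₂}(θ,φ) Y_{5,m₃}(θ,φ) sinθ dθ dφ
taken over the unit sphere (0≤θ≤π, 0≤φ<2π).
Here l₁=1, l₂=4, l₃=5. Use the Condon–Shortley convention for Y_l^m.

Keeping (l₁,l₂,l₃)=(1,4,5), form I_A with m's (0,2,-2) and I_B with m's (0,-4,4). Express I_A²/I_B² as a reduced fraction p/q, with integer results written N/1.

7/3

l's match ⇒ only the (l;m) 3-j factors differ between A and B.
A: triangle coeff Δ(1,4,5) = 1/495; Σ_t [0,0]: t=0:+1/1440 = 1/1440; (3j)²=7/165 [(1 4 5; 0 2 -2)], sign=-1
B: triangle coeff Δ(1,4,5) = 1/495; Σ_t [0,0]: t=0:+1/40320 = 1/40320; (3j)²=1/55 [(1 4 5; 0 -4 4)], sign=-1
I_A²/I_B² = (7/165)/(1/55) = 7/3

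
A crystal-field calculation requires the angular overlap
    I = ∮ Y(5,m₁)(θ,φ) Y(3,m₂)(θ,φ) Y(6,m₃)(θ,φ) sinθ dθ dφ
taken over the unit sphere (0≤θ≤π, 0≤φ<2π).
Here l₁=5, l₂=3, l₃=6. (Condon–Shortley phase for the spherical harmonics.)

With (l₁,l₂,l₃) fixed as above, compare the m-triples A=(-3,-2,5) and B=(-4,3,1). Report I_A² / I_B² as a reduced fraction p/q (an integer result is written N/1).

11/2

Shared (l₁,l₂,l₃)=(5,3,6): N and (l;000)² cancel in I_A²/I_B².
A: Δ = 2!·8!·4!/15! = 1/675675; Racah Σ t=0..1: t=0:+1/483840 t=1:−1/120960 = -1/161280; ⇒ 3j(5 3 6; -3 -2 5)² = 2/91, sgn +1
B: Δ = 2!·8!·4!/15! = 1/675675; Racah Σ t=2..2: t=2:+1/241920 = 1/241920; ⇒ 3j(5 3 6; -4 3 1)² = 4/1001, sgn -1
I_A²/I_B² = (2/91)/(4/1001) = 11/2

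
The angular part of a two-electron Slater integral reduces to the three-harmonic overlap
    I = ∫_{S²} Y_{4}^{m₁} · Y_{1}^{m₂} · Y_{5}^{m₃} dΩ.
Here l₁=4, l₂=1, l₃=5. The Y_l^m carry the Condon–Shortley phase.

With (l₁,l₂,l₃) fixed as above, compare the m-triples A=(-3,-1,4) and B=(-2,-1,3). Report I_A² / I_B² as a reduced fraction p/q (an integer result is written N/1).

l's match ⇒ only the (l;m) 3-j factors differ between A and B.
A: triangle coeff Δ(4,1,5) = 1/495; Σ_t [0,0]: t=0:+1/10080 = 1/10080; (3j)²=4/55 [(4 1 5; -3 -1 4)], sign=-1
B: triangle coeff Δ(4,1,5) = 1/495; Σ_t [0,0]: t=0:+1/2880 = 1/2880; (3j)²=28/495 [(4 1 5; -2 -1 3)], sign=+1
I_A²/I_B² = (4/55)/(28/495) = 9/7

9/7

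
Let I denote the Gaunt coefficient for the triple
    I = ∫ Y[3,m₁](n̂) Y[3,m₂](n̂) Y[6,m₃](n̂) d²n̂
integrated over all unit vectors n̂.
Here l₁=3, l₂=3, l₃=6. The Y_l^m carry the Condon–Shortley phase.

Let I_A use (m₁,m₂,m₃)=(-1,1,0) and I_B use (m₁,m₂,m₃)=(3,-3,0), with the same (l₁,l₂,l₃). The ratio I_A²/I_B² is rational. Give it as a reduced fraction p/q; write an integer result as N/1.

225/1

Shared (l₁,l₂,l₃)=(3,3,6): N and (l;000)² cancel in I_A²/I_B².
A: Δ = 0!·6!·6!/13! = 1/12012; Racah Σ t=0..0: t=0:+1/2304 = 1/2304; ⇒ 3j(3 3 6; -1 1 0)² = 75/4004, sgn +1
B: Δ = 0!·6!·6!/13! = 1/12012; Racah Σ t=0..0: t=0:+1/518400 = 1/518400; ⇒ 3j(3 3 6; 3 -3 0)² = 1/12012, sgn +1
I_A²/I_B² = (75/4004)/(1/12012) = 225/1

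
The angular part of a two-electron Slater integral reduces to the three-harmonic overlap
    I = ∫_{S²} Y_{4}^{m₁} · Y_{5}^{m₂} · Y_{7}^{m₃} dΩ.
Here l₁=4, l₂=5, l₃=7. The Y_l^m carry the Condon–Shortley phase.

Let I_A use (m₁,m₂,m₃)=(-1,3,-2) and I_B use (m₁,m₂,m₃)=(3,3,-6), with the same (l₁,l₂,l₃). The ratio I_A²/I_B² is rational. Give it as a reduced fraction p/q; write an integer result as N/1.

26569/25025

Shared (l₁,l₂,l₃)=(4,5,7): N and (l;000)² cancel in I_A²/I_B².
A: Δ = 2!·6!·8!/17! = 1/6126120; Racah Σ t=0..2: t=0:+1/9676800 t=1:−1/241920 t=2:+1/103680 = 163/29030400; ⇒ 3j(4 5 7; -1 3 -2)² = 26569/2042040, sgn -1
B: Δ = 2!·6!·8!/17! = 1/6126120; Racah Σ t=0..1: t=0:+1/9676800 t=1:−1/3628800 = -1/5806080; ⇒ 3j(4 5 7; 3 3 -6)² = 5/408, sgn +1
I_A²/I_B² = (26569/2042040)/(5/408) = 26569/25025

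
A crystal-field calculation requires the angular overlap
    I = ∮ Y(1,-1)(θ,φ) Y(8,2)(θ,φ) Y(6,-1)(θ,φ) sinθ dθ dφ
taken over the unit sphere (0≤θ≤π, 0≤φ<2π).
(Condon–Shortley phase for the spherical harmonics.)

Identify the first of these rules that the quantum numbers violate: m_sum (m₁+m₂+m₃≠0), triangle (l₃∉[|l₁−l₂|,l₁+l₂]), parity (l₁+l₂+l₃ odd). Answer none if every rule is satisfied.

Σmᵢ = 0  ✓
l₃∈[|l₁−l₂|,l₁+l₂]=[7,9], have l₃=6  ✗
Σlᵢ = 15 ⇒ odd

triangle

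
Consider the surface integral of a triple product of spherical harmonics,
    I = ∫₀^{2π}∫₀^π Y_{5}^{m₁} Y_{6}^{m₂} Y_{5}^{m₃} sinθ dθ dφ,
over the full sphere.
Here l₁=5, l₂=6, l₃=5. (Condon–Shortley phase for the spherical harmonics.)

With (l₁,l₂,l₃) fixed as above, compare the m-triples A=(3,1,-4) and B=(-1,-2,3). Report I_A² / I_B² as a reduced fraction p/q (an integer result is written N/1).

21/10

l's match ⇒ only the (l;m) 3-j factors differ between A and B.
A: triangle coeff Δ(5,6,5) = 1/28588560; Σ_t [1,2]: t=1:−1/518400 t=2:+1/138240 = 11/2073600; (3j)²=77/4420 [(5 6 5; 3 1 -4)], sign=-1
B: triangle coeff Δ(5,6,5) = 1/28588560; Σ_t [2,4]: t=2:+1/55296 t=3:−1/25920 t=4:+1/138240 = -11/829440; (3j)²=11/1326 [(5 6 5; -1 -2 3)], sign=-1
I_A²/I_B² = (77/4420)/(11/1326) = 21/10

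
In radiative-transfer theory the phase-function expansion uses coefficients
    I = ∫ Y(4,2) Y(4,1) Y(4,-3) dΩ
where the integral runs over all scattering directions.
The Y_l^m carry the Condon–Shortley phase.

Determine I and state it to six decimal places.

-0.063661

Rules hold: Σm=0, L=12 even, 0≤4≤8.
N = 9·9·9 = 729
Δ = 4!·4!·4!/13! = 1/450450
Racah Σ t=0..4: t=0:+1/13824 t=1:−1/216 t=2:+1/64 t=3:−1/216 t=4:+1/13824 = 5/768
⇒ 3j(4 4 4; 0 0 0)² = 18/1001, sgn +1
Racah Σ t=1..2: t=1:−1/864 t=2:+1/576 = 1/1728
⇒ 3j(4 4 4; 2 1 -3)² = 5/1287, sgn -1
4πI² = N·(3j₀)²·(3jₘ)² = 7290/143143
I = -1·√(0.0509281/4π) = -0.06366105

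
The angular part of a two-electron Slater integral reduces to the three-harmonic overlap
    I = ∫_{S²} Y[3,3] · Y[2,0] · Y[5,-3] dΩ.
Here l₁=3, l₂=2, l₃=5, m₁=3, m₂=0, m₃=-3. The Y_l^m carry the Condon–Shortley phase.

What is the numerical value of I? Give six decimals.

Checks pass: Σm=0; 10 even; l₃=5∈[1,5].
(2·3+1)(2·2+1)(2·5+1) = 385
Δ: 0! 6! 4! / 11! → 1/2310
sum: t=0:+1/144 = 1/144
3j²(3 2 5; 0 0 0) = Δ·Π!·Σ² = 10/231  (sign -1)
sum: t=0:+1/2880 = 1/2880
3j²(3 2 5; 3 0 -3) = Δ·Π!·Σ² = 2/165  (sign +1)
combine: 4πI² = 385·10/231·2/165 = 20/99
take √, sign -1: I = -0.12679218

-0.126792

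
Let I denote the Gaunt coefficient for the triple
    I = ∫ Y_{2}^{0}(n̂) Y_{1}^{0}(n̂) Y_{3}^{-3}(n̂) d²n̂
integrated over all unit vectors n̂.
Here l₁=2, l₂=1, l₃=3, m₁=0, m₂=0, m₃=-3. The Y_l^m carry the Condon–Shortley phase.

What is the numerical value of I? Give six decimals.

0.000000

Σmᵢ = -3 ≠ 0, so the φ-integral vanishes; I = 0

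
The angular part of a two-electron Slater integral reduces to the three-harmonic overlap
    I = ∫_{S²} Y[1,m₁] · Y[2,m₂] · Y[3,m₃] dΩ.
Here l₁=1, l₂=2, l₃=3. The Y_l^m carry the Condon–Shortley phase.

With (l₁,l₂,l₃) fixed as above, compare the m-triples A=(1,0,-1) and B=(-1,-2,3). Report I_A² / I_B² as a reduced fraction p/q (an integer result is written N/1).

2/5

Shared (l₁,l₂,l₃)=(1,2,3): N and (l;000)² cancel in I_A²/I_B².
A: Δ = 0!·2!·4!/7! = 1/105; Racah Σ t=0..0: t=0:+1/8 = 1/8; ⇒ 3j(1 2 3; 1 0 -1)² = 2/35, sgn +1
B: Δ = 0!·2!·4!/7! = 1/105; Racah Σ t=0..0: t=0:+1/48 = 1/48; ⇒ 3j(1 2 3; -1 -2 3)² = 1/7, sgn +1
I_A²/I_B² = (2/35)/(1/7) = 2/5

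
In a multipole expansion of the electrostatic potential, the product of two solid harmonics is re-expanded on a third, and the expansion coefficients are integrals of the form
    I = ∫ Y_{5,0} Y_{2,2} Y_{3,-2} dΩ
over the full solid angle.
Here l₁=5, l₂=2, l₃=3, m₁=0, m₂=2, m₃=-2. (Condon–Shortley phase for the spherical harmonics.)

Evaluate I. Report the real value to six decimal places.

0.053579

m-sum 0 ✓  L=10 even ✓  3≤3≤7 ✓
Π(2lᵢ+1) = 11×5×7 = 385
triangle coeff Δ(5,2,3) = 1/2310
Σ_t [2,2]: t=2:+1/144 = 1/144
(3j)²=10/231 [(5 2 3; 0 0 0)], sign=-1
Σ_t [4,4]: t=4:+1/2880 = 1/2880
(3j)²=1/462 [(5 2 3; 0 2 -2)], sign=-1
⇒ 4πI² = 25/693
I = (+1)√(25/693/(4π)) = 0.05357948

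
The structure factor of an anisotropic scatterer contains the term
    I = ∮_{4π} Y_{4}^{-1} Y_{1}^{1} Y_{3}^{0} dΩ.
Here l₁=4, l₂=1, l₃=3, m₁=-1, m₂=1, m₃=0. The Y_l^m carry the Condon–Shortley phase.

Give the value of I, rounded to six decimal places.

-0.194664

Rules hold: Σm=0, L=8 even, 3≤3≤5.
N = 9·3·7 = 189
Δ = 2!·6!·0!/9! = 1/252
Racah Σ t=1..1: t=1:−1/36 = -1/36
⇒ 3j(4 1 3; 0 0 0)² = 4/63, sgn +1
Racah Σ t=2..2: t=2:+1/72 = 1/72
⇒ 3j(4 1 3; -1 1 0)² = 5/126, sgn -1
4πI² = N·(3j₀)²·(3jₘ)² = 10/21
I = -1·√(0.47619/4π) = -0.19466390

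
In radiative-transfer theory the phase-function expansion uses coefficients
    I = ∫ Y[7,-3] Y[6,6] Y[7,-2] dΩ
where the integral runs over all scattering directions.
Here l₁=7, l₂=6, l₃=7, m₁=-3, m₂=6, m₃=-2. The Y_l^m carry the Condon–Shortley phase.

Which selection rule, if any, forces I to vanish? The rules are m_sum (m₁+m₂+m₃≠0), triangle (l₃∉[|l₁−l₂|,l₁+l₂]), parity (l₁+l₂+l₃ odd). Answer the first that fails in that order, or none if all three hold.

Σmᵢ = 1  ✗
l₃∈[|l₁−l₂|,l₁+l₂]=[1,13], have l₃=7
Σlᵢ = 20 ⇒ even

m_sum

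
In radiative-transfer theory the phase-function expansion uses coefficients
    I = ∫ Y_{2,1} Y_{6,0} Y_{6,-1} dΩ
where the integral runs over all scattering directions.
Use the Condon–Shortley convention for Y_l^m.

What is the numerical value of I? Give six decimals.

-0.030344

m-sum 0 ✓  L=14 even ✓  4≤6≤8 ✓
Π(2lᵢ+1) = 5×13×13 = 845
triangle coeff Δ(2,6,6) = 1/90090
Σ_t [0,2]: t=0:+1/69120 t=1:−1/14400 t=2:+1/69120 = -7/172800
(3j)²=14/715 [(2 6 6; 0 0 0)], sign=-1
Σ_t [0,1]: t=0:+1/34560 t=1:−1/28800 = -1/172800
(3j)²=1/1430 [(2 6 6; 1 0 -1)], sign=+1
⇒ 4πI² = 7/605
I = (-1)√(7/605/(4π)) = -0.03034355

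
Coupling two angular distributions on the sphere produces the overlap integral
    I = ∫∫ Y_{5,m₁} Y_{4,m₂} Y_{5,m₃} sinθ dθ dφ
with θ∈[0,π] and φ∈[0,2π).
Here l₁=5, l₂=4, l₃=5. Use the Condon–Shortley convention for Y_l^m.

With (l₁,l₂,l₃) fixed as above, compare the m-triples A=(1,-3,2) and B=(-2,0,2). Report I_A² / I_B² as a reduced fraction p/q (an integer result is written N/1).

Same 5,4,5: normalisation and zero-m 3j drop out of the ratio.
A: Δ: 4! 6! 4! / 15! → 1/3153150; sum: t=0:+1/6912 t=1:−1/5184 = -1/20736; 3j²(5 4 5; 1 -3 2) = Δ·Π!·Σ² = 5/2574  (sign +1)
B: Δ: 4! 6! 4! / 15! → 1/3153150; sum: t=1:−1/25920 t=2:+1/1920 t=3:−1/1728 t=4:+1/20736 = -1/20736; 3j²(5 4 5; -2 0 2) = Δ·Π!·Σ² = 1/2574  (sign +1)
I_A²/I_B² = (5/2574)/(1/2574) = 5/1

5/1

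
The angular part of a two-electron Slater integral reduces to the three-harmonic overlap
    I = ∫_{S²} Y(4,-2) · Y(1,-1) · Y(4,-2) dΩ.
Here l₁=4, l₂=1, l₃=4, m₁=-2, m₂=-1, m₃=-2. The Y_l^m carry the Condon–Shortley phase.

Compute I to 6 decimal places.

0.000000

Σmᵢ = -5 ≠ 0, so the φ-integral vanishes; I = 0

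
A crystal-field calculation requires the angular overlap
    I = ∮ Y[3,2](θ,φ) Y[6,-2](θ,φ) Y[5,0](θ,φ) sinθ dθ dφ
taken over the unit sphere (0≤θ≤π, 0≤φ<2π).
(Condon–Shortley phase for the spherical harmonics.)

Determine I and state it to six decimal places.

-0.077843

Checks pass: Σm=0; 14 even; l₃=5∈[3,9].
(2·3+1)(2·6+1)(2·5+1) = 1001
Δ: 4! 2! 8! / 15! → 1/675675
sum: t=1:−1/8640 t=2:+1/2304 t=3:−1/8640 = 7/34560
3j²(3 6 5; 0 0 0) = Δ·Π!·Σ² = 7/429  (sign -1)
sum: t=0:+1/13824 t=1:−1/8640 = -1/23040
3j²(3 6 5; 2 -2 0) = Δ·Π!·Σ² = 2/429  (sign +1)
combine: 4πI² = 1001·7/429·2/429 = 98/1287
take √, sign -1: I = -0.07784287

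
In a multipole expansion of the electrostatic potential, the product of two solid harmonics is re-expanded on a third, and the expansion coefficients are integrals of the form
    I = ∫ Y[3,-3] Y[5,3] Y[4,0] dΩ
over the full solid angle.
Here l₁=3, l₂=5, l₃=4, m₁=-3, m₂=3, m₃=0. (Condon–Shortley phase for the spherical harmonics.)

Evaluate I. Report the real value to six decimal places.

Rules hold: Σm=0, L=12 even, 2≤4≤8.
N = 7·11·9 = 693
Δ = 4!·2!·6!/13! = 1/180180
Racah Σ t=1..3: t=1:−1/576 t=2:+1/144 t=3:−1/576 = 1/288
⇒ 3j(3 5 4; 0 0 0)² = 20/1001, sgn +1
Racah Σ t=4..4: t=4:+1/2304 = 1/2304
⇒ 3j(3 5 4; -3 3 0)² = 5/143, sgn +1
4πI² = N·(3j₀)²·(3jₘ)² = 900/1859
I = +1·√(0.484131/4π) = 0.19628026

0.196280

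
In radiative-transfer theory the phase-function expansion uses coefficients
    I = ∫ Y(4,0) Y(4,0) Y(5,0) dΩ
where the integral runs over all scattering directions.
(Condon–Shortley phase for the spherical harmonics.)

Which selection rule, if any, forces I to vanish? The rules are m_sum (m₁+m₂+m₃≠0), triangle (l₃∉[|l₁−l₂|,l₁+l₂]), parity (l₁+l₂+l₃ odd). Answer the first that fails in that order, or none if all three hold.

parity

Σmᵢ = 0  ✓
l₃∈[|l₁−l₂|,l₁+l₂]=[0,8], have l₃=5  ✓
Σlᵢ = 13 ⇒ odd  ✗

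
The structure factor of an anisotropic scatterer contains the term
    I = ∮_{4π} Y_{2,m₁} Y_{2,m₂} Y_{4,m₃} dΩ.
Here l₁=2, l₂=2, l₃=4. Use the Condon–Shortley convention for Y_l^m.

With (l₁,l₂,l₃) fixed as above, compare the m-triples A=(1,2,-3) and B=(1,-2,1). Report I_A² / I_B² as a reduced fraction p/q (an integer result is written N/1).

Shared (l₁,l₂,l₃)=(2,2,4): N and (l;000)² cancel in I_A²/I_B².
A: Δ = 0!·4!·4!/9! = 1/630; Racah Σ t=0..0: t=0:+1/144 = 1/144; ⇒ 3j(2 2 4; 1 2 -3)² = 1/18, sgn -1
B: Δ = 0!·4!·4!/9! = 1/630; Racah Σ t=0..0: t=0:+1/144 = 1/144; ⇒ 3j(2 2 4; 1 -2 1)² = 1/126, sgn -1
I_A²/I_B² = (1/18)/(1/126) = 7/1

7/1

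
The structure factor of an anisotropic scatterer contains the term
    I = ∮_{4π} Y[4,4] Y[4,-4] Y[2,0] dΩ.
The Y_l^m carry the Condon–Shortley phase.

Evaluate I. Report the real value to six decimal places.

Rules hold: Σm=0, L=10 even, 0≤2≤8.
N = 9·9·5 = 405
Δ = 6!·2!·2!/11! = 1/13860
Racah Σ t=2..4: t=2:+1/192 t=3:−1/36 t=4:+1/192 = -5/288
⇒ 3j(4 4 2; 0 0 0)² = 20/693, sgn -1
Racah Σ t=0..0: t=0:+1/2880 = 1/2880
⇒ 3j(4 4 2; 4 -4 0)² = 28/495, sgn +1
4πI² = N·(3j₀)²·(3jₘ)² = 80/121
I = -1·√(0.661157/4π) = -0.22937568

-0.229376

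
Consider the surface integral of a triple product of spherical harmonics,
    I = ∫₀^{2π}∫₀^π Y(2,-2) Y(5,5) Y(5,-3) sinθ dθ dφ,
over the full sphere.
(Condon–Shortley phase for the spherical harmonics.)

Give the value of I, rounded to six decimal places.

m-sum 0 ✓  L=12 even ✓  3≤5≤7 ✓
Π(2lᵢ+1) = 5×11×11 = 605
triangle coeff Δ(2,5,5) = 1/38610
Σ_t [0,2]: t=0:+1/2880 t=1:−1/576 t=2:+1/2880 = -1/960
(3j)²=10/429 [(2 5 5; 0 0 0)], sign=+1
Σ_t [2,2]: t=2:+1/161280 = 1/161280
(3j)²=1/143 [(2 5 5; -2 5 -3)], sign=+1
⇒ 4πI² = 50/507
I = (+1)√(50/507/(4π)) = 0.08858824

0.088588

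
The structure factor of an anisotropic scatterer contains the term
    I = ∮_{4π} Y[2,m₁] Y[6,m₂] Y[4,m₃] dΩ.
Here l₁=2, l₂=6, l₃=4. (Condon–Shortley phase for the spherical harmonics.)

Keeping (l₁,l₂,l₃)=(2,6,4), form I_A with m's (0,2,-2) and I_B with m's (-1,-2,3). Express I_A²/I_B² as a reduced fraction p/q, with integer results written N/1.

21/4

Same 2,6,4: normalisation and zero-m 3j drop out of the ratio.
A: Δ: 4! 0! 8! / 13! → 1/6435; sum: t=2:+1/5760 = 1/5760; 3j²(2 6 4; 0 2 -2) = Δ·Π!·Σ² = 56/2145  (sign +1)
B: Δ: 4! 0! 8! / 13! → 1/6435; sum: t=3:−1/30240 = -1/30240; 3j²(2 6 4; -1 -2 3) = Δ·Π!·Σ² = 32/6435  (sign +1)
I_A²/I_B² = (56/2145)/(32/6435) = 21/4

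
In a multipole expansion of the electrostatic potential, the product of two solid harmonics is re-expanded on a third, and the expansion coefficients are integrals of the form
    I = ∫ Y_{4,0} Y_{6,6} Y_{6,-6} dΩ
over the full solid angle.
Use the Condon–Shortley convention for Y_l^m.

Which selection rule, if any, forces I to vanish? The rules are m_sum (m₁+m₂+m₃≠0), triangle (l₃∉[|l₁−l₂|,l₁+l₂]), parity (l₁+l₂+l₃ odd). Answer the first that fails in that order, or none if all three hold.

Σmᵢ = 0  ✓
l₃∈[|l₁−l₂|,l₁+l₂]=[2,10], have l₃=6  ✓
Σlᵢ = 16 ⇒ even  ✓

none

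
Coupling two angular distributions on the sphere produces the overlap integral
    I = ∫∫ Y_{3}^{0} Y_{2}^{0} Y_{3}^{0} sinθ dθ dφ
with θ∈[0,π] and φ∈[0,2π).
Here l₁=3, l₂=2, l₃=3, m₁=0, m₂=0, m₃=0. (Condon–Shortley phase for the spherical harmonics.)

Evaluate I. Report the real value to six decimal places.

0.168209

Checks pass: Σm=0; 8 even; l₃=3∈[1,5].
(2·3+1)(2·2+1)(2·3+1) = 245
Δ: 2! 4! 2! / 9! → 1/3780
sum: t=0:+1/24 t=1:−1/4 t=2:+1/24 = -1/6
3j²(3 2 3; 0 0 0) = Δ·Π!·Σ² = 4/105  (sign +1)
(m-triple is (0,0,0) — same symbol as above.)
combine: 4πI² = 245·4/105·4/105 = 16/45
take √, sign +1: I = 0.16820883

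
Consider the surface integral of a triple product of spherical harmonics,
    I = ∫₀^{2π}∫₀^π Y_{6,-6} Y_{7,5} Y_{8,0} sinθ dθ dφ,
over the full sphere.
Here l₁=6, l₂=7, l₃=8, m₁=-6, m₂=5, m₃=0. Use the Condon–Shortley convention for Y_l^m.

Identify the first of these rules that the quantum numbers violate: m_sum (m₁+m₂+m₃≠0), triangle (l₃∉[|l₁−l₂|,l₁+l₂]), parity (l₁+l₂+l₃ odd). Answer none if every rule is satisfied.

m_sum

m₁+m₂+m₃ = -6 + 5 + 0 = -1  ✗
triangle: |6−7|=1 ≤ l₃=8 ≤ 6+7=13
parity: l₁+l₂+l₃ = 21 is odd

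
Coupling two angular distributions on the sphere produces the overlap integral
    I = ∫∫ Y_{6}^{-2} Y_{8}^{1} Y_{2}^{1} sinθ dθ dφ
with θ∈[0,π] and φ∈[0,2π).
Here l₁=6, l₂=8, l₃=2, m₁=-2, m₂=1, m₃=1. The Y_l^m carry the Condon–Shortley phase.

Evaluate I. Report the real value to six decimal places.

-0.150615

Checks pass: Σm=0; 16 even; l₃=2∈[2,14].
(2·6+1)(2·8+1)(2·2+1) = 1105
Δ: 12! 0! 4! / 17! → 1/30940
sum: t=6:+1/2073600 = 1/2073600
3j²(6 8 2; 0 0 0) = Δ·Π!·Σ² = 28/1105  (sign +1)
sum: t=8:+1/5806080 = 1/5806080
3j²(6 8 2; -2 1 1) = Δ·Π!·Σ² = 9/884  (sign -1)
combine: 4πI² = 1105·28/1105·9/884 = 63/221
take √, sign -1: I = -0.15061534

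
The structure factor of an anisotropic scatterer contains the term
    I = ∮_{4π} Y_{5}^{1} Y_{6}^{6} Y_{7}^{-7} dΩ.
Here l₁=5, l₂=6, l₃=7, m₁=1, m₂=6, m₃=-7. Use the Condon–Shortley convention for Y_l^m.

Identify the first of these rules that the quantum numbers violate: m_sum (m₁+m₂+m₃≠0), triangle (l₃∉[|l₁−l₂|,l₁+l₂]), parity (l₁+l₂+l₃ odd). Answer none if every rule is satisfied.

none

m₁+m₂+m₃ = 1 + 6 − 7 = 0  ✓
triangle: |5−6|=1 ≤ l₃=7 ≤ 5+6=11  ✓
parity: l₁+l₂+l₃ = 18 is even  ✓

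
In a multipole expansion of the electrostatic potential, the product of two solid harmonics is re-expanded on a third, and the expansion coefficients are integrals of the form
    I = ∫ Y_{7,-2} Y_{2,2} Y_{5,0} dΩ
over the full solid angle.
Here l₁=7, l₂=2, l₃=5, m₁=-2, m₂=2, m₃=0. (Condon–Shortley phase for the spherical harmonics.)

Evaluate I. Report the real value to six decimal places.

Rules hold: Σm=0, L=14 even, 5≤5≤9.
N = 15·5·11 = 825
Δ = 4!·10!·0!/15! = 1/15015
Racah Σ t=2..2: t=2:+1/57600 = 1/57600
⇒ 3j(7 2 5; 0 0 0)² = 21/715, sgn -1
Racah Σ t=4..4: t=4:+1/345600 = 1/345600
⇒ 3j(7 2 5; -2 2 0)² = 6/715, sgn -1
4πI² = N·(3j₀)²·(3jₘ)² = 378/1859
I = +1·√(0.203335/4π) = 0.12720415

0.127204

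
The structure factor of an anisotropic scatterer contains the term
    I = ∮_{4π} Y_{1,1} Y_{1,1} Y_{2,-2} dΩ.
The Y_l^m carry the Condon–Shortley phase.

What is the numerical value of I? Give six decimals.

0.309019

Checks pass: Σm=0; 4 even; l₃=2∈[0,2].
(2·1+1)(2·1+1)(2·2+1) = 45
Δ: 0! 2! 2! / 5! → 1/30
sum: t=0:+1/1 = 1/1
3j²(1 1 2; 0 0 0) = Δ·Π!·Σ² = 2/15  (sign +1)
sum: t=0:+1/4 = 1/4
3j²(1 1 2; 1 1 -2) = Δ·Π!·Σ² = 1/5  (sign +1)
combine: 4πI² = 45·2/15·1/5 = 6/5
take √, sign +1: I = 0.30901936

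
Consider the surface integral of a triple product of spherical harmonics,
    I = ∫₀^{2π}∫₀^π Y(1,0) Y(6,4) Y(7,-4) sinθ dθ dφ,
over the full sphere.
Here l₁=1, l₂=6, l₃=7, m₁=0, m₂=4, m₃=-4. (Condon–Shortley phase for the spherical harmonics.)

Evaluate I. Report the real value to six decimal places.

0.201000

m-sum 0 ✓  L=14 even ✓  5≤7≤7 ✓
Π(2lᵢ+1) = 3×13×15 = 585
triangle coeff Δ(1,6,7) = 1/1365
Σ_t [0,0]: t=0:+1/518400 = 1/518400
(3j)²=7/195 [(1 6 7; 0 0 0)], sign=-1
Σ_t [0,0]: t=0:+1/7257600 = 1/7257600
(3j)²=11/455 [(1 6 7; 0 4 -4)], sign=-1
⇒ 4πI² = 33/65
I = (+1)√(33/65/(4π)) = 0.20099968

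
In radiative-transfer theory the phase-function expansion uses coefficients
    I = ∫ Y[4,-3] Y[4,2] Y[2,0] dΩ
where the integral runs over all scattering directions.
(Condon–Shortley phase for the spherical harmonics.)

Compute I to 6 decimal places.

0.000000

m-sum = -3 + 2 + 0 = -1 ≠ 0 ⇒ I = 0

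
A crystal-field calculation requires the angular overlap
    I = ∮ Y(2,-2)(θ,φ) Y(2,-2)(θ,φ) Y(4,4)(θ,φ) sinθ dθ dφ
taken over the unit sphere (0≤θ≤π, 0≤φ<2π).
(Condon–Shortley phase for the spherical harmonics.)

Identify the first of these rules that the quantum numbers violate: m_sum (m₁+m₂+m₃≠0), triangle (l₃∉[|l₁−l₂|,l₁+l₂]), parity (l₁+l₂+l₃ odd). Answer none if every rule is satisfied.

none

Σmᵢ = 0  ✓
l₃∈[|l₁−l₂|,l₁+l₂]=[0,4], have l₃=4  ✓
Σlᵢ = 8 ⇒ even  ✓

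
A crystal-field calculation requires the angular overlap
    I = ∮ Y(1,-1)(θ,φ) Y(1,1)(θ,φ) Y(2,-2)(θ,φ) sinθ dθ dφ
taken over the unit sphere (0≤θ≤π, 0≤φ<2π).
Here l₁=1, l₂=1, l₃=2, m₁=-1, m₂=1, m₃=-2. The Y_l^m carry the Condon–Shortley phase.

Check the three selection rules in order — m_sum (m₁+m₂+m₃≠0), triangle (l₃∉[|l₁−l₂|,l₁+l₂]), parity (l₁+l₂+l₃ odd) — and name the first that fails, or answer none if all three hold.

m_sum

azimuthal sum: -1 + 1 − 2 = -2  ✗
0 ≤ 2 ≤ 2 (triangle on l)
L = 1 + 1 + 2 = 4 (even)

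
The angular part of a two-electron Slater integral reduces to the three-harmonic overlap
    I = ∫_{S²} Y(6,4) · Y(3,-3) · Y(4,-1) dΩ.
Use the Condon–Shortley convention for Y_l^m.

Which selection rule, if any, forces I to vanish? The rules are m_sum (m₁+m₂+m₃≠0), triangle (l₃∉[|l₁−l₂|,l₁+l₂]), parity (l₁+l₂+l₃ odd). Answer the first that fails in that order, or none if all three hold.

parity

azimuthal sum: 4 − 3 − 1 = 0  ✓
3 ≤ 4 ≤ 9 (triangle on l)  ✓
L = 6 + 3 + 4 = 13 (odd)  ✗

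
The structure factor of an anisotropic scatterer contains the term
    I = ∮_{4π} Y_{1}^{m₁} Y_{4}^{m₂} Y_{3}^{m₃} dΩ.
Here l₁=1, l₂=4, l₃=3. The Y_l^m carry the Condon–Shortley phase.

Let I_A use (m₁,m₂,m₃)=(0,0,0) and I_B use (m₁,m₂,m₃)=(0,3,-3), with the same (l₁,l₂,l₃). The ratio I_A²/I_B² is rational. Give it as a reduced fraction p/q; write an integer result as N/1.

l's match ⇒ only the (l;m) 3-j factors differ between A and B.
A: triangle coeff Δ(1,4,3) = 1/252; Σ_t [1,1]: t=1:−1/36 = -1/36; (3j)²=4/63 [(1 4 3; 0 0 0)], sign=+1
B: triangle coeff Δ(1,4,3) = 1/252; Σ_t [1,1]: t=1:−1/720 = -1/720; (3j)²=1/36 [(1 4 3; 0 3 -3)], sign=-1
I_A²/I_B² = (4/63)/(1/36) = 16/7

16/7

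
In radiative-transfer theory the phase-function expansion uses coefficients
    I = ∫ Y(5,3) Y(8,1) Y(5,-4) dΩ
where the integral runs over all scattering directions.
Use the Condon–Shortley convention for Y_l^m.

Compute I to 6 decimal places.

Rules hold: Σm=0, L=18 even, 3≤5≤13.
N = 11·17·11 = 2057
Δ = 8!·2!·8!/19! = 1/37413090
Racah Σ t=3..5: t=3:−1/1036800 t=4:+1/331776 t=5:−1/1036800 = 1/921600
⇒ 3j(5 8 5; 0 0 0)² = 490/46189, sgn -1
Racah Σ t=1..2: t=1:−1/203212800 t=2:+1/14515200 = 13/203212800
⇒ 3j(5 8 5; 3 1 -4)² = 104/17765, sgn -1
4πI² = N·(3j₀)²·(3jₘ)² = 784/6137
I = +1·√(0.12775/4π) = 0.10082658

0.100827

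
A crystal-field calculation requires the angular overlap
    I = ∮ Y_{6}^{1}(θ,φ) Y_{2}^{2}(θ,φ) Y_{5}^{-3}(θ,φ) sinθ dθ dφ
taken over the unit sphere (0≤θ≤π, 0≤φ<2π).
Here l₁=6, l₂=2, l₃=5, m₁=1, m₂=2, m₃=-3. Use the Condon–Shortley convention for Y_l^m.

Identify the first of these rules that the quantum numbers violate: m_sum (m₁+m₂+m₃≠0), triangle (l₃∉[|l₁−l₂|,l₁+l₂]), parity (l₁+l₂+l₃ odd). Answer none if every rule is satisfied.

parity

azimuthal sum: 1 + 2 − 3 = 0  ✓
4 ≤ 5 ≤ 8 (triangle on l)  ✓
L = 6 + 2 + 5 = 13 (odd)  ✗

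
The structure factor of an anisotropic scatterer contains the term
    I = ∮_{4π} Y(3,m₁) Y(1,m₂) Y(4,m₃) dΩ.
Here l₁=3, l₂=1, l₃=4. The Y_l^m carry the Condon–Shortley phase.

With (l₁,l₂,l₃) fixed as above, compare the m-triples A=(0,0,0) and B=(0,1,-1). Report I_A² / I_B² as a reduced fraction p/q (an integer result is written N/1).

Shared (l₁,l₂,l₃)=(3,1,4): N and (l;000)² cancel in I_A²/I_B².
A: Δ = 0!·6!·2!/9! = 1/252; Racah Σ t=0..0: t=0:+1/36 = 1/36; ⇒ 3j(3 1 4; 0 0 0)² = 4/63, sgn +1
B: Δ = 0!·6!·2!/9! = 1/252; Racah Σ t=0..0: t=0:+1/72 = 1/72; ⇒ 3j(3 1 4; 0 1 -1)² = 5/126, sgn -1
I_A²/I_B² = (4/63)/(5/126) = 8/5

8/5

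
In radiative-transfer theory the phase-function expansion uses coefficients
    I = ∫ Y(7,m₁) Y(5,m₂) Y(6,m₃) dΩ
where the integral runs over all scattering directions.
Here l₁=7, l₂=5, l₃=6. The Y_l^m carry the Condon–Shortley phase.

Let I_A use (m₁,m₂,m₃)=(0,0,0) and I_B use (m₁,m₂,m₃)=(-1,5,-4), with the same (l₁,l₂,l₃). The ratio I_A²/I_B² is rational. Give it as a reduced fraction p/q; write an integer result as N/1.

Same 7,5,6: normalisation and zero-m 3j drop out of the ratio.
A: Δ: 6! 8! 4! / 19! → 1/174594420; sum: t=1:−1/4147200 t=2:+1/207360 t=3:−1/82944 t=4:+1/207360 t=5:−1/4147200 = -1/345600; 3j²(7 5 6; 0 0 0) = Δ·Π!·Σ² = 420/46189  (sign -1)
B: Δ: 6! 8! 4! / 19! → 1/174594420; sum: t=6:+1/24883200 = 1/24883200; 3j²(7 5 6; -1 5 -4) = Δ·Π!·Σ² = 980/138567  (sign +1)
I_A²/I_B² = (420/46189)/(980/138567) = 9/7

9/7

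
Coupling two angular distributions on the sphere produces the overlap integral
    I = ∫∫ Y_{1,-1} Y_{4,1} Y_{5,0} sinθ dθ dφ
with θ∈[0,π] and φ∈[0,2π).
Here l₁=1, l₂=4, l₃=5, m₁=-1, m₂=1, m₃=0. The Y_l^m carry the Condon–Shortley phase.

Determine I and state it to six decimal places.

0.155288

m-sum 0 ✓  L=10 even ✓  3≤5≤5 ✓
Π(2lᵢ+1) = 3×9×11 = 297
triangle coeff Δ(1,4,5) = 1/495
Σ_t [0,0]: t=0:+1/576 = 1/576
(3j)²=5/99 [(1 4 5; 0 0 0)], sign=-1
Σ_t [0,0]: t=0:+1/1440 = 1/1440
(3j)²=2/99 [(1 4 5; -1 1 0)], sign=-1
⇒ 4πI² = 10/33
I = (+1)√(10/33/(4π)) = 0.15528807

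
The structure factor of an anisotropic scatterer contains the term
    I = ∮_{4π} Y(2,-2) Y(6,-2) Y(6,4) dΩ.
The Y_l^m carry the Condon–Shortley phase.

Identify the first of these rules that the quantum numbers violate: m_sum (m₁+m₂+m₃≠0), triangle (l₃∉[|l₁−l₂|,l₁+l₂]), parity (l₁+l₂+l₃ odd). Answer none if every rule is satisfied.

none

azimuthal sum: -2 − 2 + 4 = 0  ✓
4 ≤ 6 ≤ 8 (triangle on l)  ✓
L = 2 + 6 + 6 = 14 (even)  ✓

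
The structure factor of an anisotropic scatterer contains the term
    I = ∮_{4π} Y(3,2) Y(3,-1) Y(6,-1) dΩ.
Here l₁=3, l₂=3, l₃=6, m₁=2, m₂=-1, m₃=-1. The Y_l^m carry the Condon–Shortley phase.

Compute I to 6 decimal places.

Rules hold: Σm=0, L=12 even, 0≤6≤6.
N = 7·7·13 = 637
Δ = 0!·6!·6!/13! = 1/12012
Racah Σ t=0..0: t=0:+1/1296 = 1/1296
⇒ 3j(3 3 6; 0 0 0)² = 100/3003, sgn +1
Racah Σ t=0..0: t=0:+1/5760 = 1/5760
⇒ 3j(3 3 6; 2 -1 -1)² = 5/572, sgn -1
4πI² = N·(3j₀)²·(3jₘ)² = 875/4719
I = -1·√(0.185421/4π) = -0.12147142

-0.121471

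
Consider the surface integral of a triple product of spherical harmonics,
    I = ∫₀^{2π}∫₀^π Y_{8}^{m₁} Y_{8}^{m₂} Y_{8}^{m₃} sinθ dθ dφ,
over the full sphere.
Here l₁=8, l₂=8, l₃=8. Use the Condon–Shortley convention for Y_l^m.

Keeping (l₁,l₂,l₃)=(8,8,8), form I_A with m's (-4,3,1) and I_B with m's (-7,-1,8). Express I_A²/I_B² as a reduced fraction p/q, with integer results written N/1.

Shared (l₁,l₂,l₃)=(8,8,8): N and (l;000)² cancel in I_A²/I_B².
A: Δ = 8!·8!·8!/25! = 1/236637794250; Racah Σ t=4..8: t=4:+1/117050572800 t=5:−1/5225472000 t=6:+1/1492992000 t=7:−1/2090188800 t=8:+1/16721510400 = 1/14631321600; ⇒ 3j(8 8 8; -4 3 1)² = 192/96577, sgn -1
B: Δ = 8!·8!·8!/25! = 1/236637794250; Racah Σ t=7..7: t=7:−1/8193540096000 = -1/8193540096000; ⇒ 3j(8 8 8; -7 -1 8)² = 117/37145, sgn -1
I_A²/I_B² = (192/96577)/(117/37145) = 320/507

320/507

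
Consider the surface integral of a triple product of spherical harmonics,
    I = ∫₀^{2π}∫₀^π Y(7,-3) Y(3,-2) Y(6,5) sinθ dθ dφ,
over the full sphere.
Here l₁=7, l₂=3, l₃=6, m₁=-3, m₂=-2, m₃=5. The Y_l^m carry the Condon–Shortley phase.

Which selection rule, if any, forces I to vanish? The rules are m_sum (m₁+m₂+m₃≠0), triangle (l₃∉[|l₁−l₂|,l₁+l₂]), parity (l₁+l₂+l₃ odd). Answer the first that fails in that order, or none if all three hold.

Σmᵢ = 0  ✓
l₃∈[|l₁−l₂|,l₁+l₂]=[4,10], have l₃=6  ✓
Σlᵢ = 16 ⇒ even  ✓

none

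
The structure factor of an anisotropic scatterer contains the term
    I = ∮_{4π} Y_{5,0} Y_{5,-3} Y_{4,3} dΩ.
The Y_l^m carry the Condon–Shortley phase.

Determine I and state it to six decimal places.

0.130198

m-sum 0 ✓  L=14 even ✓  0≤4≤10 ✓
Π(2lᵢ+1) = 11×11×9 = 1089
triangle coeff Δ(5,5,4) = 1/3153150
Σ_t [1,5]: t=1:−1/69120 t=2:+1/1728 t=3:−1/576 t=4:+1/1728 t=5:−1/69120 = -7/11520
(3j)²=2/143 [(5 5 4; 0 0 0)], sign=-1
Σ_t [1,2]: t=1:−1/17280 t=2:+1/6912 = 1/11520
(3j)²=2/143 [(5 5 4; 0 -3 3)], sign=-1
⇒ 4πI² = 36/169
I = (+1)√(36/169/(4π)) = 0.13019760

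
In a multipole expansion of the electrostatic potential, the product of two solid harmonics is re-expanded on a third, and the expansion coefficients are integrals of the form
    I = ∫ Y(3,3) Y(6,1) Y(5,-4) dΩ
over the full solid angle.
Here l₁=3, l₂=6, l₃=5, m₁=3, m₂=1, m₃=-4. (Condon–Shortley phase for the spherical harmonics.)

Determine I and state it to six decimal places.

0.072068

m-sum 0 ✓  L=14 even ✓  3≤5≤9 ✓
Π(2lᵢ+1) = 7×13×11 = 1001
triangle coeff Δ(3,6,5) = 1/675675
Σ_t [1,3]: t=1:−1/8640 t=2:+1/2304 t=3:−1/8640 = 7/34560
(3j)²=7/429 [(3 6 5; 0 0 0)], sign=-1
Σ_t [0,0]: t=0:+1/241920 = 1/241920
(3j)²=4/1001 [(3 6 5; 3 1 -4)], sign=-1
⇒ 4πI² = 28/429
I = (+1)√(28/429/(4π)) = 0.07206849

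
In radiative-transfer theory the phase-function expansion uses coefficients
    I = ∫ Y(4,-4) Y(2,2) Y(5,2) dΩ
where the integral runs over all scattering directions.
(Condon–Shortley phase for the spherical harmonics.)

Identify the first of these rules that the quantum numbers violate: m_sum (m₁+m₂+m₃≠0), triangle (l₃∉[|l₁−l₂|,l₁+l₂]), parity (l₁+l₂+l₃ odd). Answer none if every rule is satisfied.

parity

Σmᵢ = 0  ✓
l₃∈[|l₁−l₂|,l₁+l₂]=[2,6], have l₃=5  ✓
Σlᵢ = 11 ⇒ odd  ✗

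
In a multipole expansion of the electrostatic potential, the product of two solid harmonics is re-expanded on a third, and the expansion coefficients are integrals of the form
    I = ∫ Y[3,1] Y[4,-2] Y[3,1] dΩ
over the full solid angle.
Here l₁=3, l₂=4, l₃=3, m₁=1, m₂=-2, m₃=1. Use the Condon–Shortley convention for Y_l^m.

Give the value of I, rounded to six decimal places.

Rules hold: Σm=0, L=10 even, 1≤3≤7.
N = 7·9·7 = 441
Δ = 4!·2!·4!/11! = 1/34650
Racah Σ t=1..3: t=1:−1/72 t=2:+1/16 t=3:−1/72 = 5/144
⇒ 3j(3 4 3; 0 0 0)² = 2/77, sgn -1
Racah Σ t=0..2: t=0:+1/192 t=1:−1/36 t=2:+1/192 = -5/288
⇒ 3j(3 4 3; 1 -2 1)² = 20/693, sgn -1
4πI² = N·(3j₀)²·(3jₘ)² = 40/121
I = +1·√(0.330579/4π) = 0.16219310

0.162193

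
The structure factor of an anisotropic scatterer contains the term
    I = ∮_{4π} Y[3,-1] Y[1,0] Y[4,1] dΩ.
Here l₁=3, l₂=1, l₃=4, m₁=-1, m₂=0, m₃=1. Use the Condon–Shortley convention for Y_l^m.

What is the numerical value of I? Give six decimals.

-0.238414

m-sum 0 ✓  L=8 even ✓  2≤4≤4 ✓
Π(2lᵢ+1) = 7×3×9 = 189
triangle coeff Δ(3,1,4) = 1/252
Σ_t [0,0]: t=0:+1/36 = 1/36
(3j)²=4/63 [(3 1 4; 0 0 0)], sign=+1
Σ_t [0,0]: t=0:+1/48 = 1/48
(3j)²=5/84 [(3 1 4; -1 0 1)], sign=-1
⇒ 4πI² = 5/7
I = (-1)√(5/7/(4π)) = -0.23841361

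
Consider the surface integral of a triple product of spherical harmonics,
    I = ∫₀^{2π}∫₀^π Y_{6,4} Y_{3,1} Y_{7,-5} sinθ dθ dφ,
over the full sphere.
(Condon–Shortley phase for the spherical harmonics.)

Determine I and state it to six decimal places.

m-sum 0 ✓  L=16 even ✓  3≤7≤9 ✓
Π(2lᵢ+1) = 13×7×15 = 1365
triangle coeff Δ(6,3,7) = 1/2042040
Σ_t [0,2]: t=0:+1/207360 t=1:−1/57600 t=2:+1/207360 = -1/129600
(3j)²=168/12155 [(6 3 7; 0 0 0)], sign=+1
Σ_t [0,2]: t=0:+1/3870720 t=1:−1/2177280 t=2:+1/29030400 = -29/174182400
(3j)²=841/185640 [(6 3 7; 4 1 -5)], sign=-1
⇒ 4πI² = 17661/206635
I = (-1)√(17661/206635/(4π)) = -0.08247091

-0.082471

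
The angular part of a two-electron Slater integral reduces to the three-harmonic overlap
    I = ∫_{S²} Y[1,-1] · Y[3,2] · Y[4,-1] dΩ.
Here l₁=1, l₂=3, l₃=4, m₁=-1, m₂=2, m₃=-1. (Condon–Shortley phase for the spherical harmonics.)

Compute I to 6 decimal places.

-0.106622

m-sum 0 ✓  L=8 even ✓  2≤4≤4 ✓
Π(2lᵢ+1) = 3×7×9 = 189
triangle coeff Δ(1,3,4) = 1/252
Σ_t [0,0]: t=0:+1/36 = 1/36
(3j)²=4/63 [(1 3 4; 0 0 0)], sign=+1
Σ_t [0,0]: t=0:+1/240 = 1/240
(3j)²=1/84 [(1 3 4; -1 2 -1)], sign=-1
⇒ 4πI² = 1/7
I = (-1)√(1/7/(4π)) = -0.10662181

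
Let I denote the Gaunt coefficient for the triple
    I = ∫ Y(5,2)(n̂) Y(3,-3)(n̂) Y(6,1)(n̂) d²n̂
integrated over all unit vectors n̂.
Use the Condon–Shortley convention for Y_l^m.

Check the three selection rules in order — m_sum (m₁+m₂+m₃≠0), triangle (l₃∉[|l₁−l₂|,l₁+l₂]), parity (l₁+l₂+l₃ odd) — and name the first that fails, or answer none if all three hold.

m₁+m₂+m₃ = 2 − 3 + 1 = 0  ✓
triangle: |5−3|=2 ≤ l₃=6 ≤ 5+3=8  ✓
parity: l₁+l₂+l₃ = 14 is even  ✓

none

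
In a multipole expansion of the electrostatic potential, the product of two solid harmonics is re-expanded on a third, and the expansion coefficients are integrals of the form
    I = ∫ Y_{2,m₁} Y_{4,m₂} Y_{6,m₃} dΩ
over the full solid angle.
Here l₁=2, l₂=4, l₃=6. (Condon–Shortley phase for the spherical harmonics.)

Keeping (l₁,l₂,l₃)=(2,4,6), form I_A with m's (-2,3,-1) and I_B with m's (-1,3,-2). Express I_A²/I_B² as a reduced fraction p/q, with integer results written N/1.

5/32

l's match ⇒ only the (l;m) 3-j factors differ between A and B.
A: triangle coeff Δ(2,4,6) = 1/6435; Σ_t [0,0]: t=0:+1/120960 = 1/120960; (3j)²=1/1287 [(2 4 6; -2 3 -1)], sign=-1
B: triangle coeff Δ(2,4,6) = 1/6435; Σ_t [0,0]: t=0:+1/30240 = 1/30240; (3j)²=32/6435 [(2 4 6; -1 3 -2)], sign=+1
I_A²/I_B² = (1/1287)/(32/6435) = 5/32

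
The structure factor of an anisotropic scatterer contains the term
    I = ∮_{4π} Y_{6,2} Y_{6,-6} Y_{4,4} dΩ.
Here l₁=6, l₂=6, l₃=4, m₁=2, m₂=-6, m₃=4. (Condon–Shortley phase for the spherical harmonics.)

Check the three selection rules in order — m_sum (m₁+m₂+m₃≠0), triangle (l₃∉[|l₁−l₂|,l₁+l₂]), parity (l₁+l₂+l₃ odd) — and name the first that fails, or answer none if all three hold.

m₁+m₂+m₃ = 2 − 6 + 4 = 0  ✓
triangle: |6−6|=0 ≤ l₃=4 ≤ 6+6=12  ✓
parity: l₁+l₂+l₃ = 16 is even  ✓

none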